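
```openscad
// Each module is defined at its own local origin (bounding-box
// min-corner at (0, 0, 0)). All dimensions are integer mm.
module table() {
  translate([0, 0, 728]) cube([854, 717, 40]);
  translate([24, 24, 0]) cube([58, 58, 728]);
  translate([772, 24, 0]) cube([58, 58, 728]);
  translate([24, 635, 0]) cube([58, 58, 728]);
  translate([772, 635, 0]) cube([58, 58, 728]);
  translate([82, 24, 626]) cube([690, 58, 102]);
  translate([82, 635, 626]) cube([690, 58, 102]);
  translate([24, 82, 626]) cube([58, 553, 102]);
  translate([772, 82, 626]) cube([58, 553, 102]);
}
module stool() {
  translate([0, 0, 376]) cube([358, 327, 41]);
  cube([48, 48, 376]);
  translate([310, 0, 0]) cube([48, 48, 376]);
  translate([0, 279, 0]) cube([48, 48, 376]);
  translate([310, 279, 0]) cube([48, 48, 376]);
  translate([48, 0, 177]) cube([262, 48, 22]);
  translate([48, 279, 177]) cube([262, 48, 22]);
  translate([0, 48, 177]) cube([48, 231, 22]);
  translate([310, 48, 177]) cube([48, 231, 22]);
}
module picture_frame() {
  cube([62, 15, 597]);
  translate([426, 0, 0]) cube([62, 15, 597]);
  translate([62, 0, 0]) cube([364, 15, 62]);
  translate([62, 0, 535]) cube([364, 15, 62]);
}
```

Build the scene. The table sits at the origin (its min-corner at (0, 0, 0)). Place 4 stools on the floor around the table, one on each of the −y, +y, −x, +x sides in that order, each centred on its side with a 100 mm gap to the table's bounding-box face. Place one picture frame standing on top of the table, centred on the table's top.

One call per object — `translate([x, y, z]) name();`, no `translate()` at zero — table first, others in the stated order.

table();
translate([248, -427, 0]) stool();
translate([248, 817, 0]) stool();
translate([-458, 195, 0]) stool();
translate([954, 195, 0]) stool();
translate([183, 351, 768]) picture_frame();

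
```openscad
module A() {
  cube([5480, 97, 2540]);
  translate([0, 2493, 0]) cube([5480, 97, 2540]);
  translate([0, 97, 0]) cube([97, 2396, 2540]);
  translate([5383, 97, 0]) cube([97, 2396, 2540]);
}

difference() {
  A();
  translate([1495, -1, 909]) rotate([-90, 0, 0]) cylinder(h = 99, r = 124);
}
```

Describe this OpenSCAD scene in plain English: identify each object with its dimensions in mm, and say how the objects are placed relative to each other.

A is the wall frame of a small rectangular building: four walls, each 2540 mm tall and 97 mm thick, enclosing a footprint 5480 mm (x) by 2590 mm (y) outside-to-outside, with no floor or roof. The front and back walls (the −y and +y sides) span the full width; the two side walls fit between them.

The house frame has a circular hole of radius 124 mm through its front wall, centred at (x = 1495, z = 909).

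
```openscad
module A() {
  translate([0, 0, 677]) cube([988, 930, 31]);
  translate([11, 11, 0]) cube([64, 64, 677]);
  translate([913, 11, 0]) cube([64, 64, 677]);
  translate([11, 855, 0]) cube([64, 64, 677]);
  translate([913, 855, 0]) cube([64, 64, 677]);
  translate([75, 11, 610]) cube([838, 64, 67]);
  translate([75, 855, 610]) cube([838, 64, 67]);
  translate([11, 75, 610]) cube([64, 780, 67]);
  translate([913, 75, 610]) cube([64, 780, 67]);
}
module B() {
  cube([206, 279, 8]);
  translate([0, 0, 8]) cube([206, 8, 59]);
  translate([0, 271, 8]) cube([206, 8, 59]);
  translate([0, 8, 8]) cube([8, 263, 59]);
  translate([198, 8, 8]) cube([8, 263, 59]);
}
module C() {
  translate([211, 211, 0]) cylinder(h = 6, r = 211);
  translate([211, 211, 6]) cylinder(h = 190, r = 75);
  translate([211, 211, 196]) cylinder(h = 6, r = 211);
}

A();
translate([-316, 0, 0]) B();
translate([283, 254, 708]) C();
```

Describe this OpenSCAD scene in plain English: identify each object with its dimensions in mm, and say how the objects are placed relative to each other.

A is a rectangular dining table. The top is 988×930×31 mm with its upper surface at z = 708 mm. It stands on four 64×64 mm square legs, each inset 11 mm from the nearest pair of top edges, running from the floor to the underside of the top. Four apron rails, 64 mm thick and 67 mm tall, run between adjacent legs with their top edges flush with the underside of the top and their outer faces flush with the legs' outer faces.

B is an open storage box with external size 206×279×67 mm and wall thickness 8 mm (the base is also 8 mm thick). The base covers the whole footprint; the four walls stand on the base, with the y-facing walls full-width and the x-facing walls fitting between their inner faces.

C is a spool: two coaxial disc flanges of radius 211 mm and thickness 6 mm, joined by a core cylinder of radius 75 mm and height 190 mm. The lower flange rests on z = 0 and the three cylinders share a vertical axis.

The open box is on the floor beside the table on its −x side. The spool is on top of the table, centred.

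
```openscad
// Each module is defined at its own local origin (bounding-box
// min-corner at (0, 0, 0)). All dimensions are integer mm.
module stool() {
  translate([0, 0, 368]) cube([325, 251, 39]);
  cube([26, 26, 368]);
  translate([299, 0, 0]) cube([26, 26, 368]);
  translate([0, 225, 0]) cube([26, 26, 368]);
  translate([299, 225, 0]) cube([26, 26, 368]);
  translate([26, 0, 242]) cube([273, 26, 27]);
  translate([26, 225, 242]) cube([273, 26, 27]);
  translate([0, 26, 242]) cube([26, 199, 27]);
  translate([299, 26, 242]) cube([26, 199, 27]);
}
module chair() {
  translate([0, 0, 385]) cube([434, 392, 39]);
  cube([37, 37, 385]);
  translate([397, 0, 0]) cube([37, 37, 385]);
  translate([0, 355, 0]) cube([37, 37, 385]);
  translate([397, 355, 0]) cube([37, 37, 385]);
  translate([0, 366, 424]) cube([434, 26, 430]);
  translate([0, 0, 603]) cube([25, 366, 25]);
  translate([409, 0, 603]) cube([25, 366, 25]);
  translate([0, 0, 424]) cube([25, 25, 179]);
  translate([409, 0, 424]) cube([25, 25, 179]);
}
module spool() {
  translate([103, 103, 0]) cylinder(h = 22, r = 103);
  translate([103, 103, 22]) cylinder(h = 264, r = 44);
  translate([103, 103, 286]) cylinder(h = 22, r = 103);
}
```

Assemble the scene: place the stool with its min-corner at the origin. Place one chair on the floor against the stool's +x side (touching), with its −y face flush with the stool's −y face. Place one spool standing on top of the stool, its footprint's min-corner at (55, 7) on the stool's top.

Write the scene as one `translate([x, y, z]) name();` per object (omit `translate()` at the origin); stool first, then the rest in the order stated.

stool();
translate([325, 0, 0]) chair();
translate([55, 7, 407]) spool();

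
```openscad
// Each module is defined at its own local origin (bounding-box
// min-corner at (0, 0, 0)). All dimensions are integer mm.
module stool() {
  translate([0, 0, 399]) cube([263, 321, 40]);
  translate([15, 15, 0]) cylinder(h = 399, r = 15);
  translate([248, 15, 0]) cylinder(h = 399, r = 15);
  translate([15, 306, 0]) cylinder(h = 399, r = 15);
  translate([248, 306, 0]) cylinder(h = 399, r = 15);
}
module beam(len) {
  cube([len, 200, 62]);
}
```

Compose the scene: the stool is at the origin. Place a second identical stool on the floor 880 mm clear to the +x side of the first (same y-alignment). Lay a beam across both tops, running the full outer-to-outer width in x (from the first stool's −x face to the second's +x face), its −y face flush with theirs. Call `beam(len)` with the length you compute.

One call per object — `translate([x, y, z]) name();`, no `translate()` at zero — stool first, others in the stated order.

stool();
translate([1143, 0, 0]) stool();
translate([0, 0, 439]) beam(1406);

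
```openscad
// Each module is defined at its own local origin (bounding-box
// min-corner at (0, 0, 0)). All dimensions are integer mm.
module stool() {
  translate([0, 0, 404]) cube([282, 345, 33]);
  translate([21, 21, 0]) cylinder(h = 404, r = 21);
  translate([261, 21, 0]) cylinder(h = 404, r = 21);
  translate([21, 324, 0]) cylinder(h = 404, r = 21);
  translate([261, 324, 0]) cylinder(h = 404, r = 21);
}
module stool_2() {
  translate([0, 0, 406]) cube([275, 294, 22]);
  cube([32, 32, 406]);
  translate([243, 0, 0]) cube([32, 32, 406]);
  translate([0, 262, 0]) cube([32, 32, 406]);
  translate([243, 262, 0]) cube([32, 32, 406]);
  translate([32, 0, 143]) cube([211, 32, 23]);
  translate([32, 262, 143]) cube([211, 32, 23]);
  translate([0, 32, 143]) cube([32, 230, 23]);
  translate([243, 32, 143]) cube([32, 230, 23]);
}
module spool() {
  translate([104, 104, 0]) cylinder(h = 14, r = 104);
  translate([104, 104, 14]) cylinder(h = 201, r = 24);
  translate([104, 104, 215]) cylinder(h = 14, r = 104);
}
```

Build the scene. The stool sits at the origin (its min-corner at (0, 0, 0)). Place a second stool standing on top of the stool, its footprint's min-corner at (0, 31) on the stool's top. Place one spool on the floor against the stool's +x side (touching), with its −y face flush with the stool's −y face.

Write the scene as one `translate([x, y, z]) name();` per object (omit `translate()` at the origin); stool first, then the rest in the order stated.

stool();
translate([0, 31, 437]) stool_2();
translate([282, 0, 0]) spool();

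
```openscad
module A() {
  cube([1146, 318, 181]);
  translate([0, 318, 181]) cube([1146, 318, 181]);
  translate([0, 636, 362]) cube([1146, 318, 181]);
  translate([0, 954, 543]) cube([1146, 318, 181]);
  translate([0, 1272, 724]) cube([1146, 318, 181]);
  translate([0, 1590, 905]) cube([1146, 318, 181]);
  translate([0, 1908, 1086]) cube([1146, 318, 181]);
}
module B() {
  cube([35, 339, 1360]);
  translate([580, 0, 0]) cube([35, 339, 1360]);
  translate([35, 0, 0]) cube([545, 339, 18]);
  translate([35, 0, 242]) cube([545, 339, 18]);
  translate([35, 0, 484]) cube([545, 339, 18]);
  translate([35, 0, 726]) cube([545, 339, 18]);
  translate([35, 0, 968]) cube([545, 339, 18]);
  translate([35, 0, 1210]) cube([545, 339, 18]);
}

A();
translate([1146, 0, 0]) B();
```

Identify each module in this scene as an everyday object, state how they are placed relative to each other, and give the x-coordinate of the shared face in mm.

The staircase's +x face and the bookshelf's −x face are both at x = 1146 mm.

A is a staircase. B is a bookshelf. The bookshelf is against the staircase's +x side, with their −y faces flush. The x-coordinate of the shared face is 1146 mm.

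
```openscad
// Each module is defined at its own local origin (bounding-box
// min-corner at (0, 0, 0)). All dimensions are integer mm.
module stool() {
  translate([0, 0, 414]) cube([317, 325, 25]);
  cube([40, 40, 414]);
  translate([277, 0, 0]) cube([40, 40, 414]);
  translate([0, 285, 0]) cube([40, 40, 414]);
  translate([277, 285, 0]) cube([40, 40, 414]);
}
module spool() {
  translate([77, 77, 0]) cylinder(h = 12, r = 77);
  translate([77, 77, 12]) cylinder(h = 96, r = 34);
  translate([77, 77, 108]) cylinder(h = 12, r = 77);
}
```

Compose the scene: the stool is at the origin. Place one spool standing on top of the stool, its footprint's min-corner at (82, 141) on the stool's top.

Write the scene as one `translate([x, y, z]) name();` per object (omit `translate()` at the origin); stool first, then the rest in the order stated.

stool();
translate([82, 141, 439]) spool();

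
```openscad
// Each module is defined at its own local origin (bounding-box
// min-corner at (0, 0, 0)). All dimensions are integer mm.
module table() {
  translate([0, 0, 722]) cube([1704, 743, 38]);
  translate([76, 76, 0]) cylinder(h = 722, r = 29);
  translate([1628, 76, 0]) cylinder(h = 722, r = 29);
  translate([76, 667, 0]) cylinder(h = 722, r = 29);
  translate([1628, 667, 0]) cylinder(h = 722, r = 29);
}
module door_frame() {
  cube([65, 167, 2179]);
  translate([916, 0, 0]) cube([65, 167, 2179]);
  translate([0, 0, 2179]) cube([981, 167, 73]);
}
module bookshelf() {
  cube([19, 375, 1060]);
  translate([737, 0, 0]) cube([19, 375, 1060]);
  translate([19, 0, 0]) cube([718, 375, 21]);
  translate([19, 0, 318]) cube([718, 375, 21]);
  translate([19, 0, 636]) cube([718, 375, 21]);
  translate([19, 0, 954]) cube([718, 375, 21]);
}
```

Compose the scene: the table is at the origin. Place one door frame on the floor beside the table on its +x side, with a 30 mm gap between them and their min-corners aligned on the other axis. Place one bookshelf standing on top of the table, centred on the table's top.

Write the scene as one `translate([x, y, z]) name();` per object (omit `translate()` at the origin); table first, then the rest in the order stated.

table();
translate([1734, 0, 0]) door_frame();
translate([474, 184, 760]) bookshelf();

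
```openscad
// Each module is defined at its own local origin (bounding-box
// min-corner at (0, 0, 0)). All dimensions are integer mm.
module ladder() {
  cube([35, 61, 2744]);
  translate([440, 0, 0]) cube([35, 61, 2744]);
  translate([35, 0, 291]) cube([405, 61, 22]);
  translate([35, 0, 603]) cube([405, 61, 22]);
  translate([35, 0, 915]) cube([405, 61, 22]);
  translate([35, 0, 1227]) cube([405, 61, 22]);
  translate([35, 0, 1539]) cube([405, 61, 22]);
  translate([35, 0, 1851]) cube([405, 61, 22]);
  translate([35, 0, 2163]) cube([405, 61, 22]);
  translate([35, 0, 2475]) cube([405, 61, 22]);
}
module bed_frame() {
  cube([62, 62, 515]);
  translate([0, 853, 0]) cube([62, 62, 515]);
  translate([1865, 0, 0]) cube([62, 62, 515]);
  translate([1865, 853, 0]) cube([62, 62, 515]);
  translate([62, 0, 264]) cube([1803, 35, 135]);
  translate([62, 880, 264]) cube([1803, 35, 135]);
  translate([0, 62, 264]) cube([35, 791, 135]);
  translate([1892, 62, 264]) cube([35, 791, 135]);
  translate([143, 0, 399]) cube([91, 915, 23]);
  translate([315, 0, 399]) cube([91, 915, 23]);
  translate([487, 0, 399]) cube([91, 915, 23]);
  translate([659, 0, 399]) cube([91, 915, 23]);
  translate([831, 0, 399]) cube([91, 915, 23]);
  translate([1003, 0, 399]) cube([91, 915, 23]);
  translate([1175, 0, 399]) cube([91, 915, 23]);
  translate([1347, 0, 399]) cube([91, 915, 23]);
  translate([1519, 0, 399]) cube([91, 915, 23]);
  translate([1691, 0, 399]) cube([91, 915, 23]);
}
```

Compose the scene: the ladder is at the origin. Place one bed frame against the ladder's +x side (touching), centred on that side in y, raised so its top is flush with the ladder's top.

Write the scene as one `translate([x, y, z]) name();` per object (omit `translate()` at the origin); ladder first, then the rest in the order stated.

ladder();
translate([475, -427, 2229]) bed_frame();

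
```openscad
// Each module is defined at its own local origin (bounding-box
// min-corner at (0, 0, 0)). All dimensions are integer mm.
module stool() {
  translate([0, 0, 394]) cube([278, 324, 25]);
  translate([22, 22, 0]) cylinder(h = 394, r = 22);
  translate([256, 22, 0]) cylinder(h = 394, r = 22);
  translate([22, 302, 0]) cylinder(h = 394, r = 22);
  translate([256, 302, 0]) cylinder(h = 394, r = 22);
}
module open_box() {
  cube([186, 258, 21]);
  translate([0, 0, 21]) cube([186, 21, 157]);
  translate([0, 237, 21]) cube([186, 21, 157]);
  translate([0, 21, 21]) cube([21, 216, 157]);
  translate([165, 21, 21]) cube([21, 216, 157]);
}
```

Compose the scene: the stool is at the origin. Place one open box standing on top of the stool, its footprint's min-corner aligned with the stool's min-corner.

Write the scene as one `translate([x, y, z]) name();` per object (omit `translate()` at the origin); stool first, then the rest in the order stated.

stool();
translate([0, 0, 419]) open_box();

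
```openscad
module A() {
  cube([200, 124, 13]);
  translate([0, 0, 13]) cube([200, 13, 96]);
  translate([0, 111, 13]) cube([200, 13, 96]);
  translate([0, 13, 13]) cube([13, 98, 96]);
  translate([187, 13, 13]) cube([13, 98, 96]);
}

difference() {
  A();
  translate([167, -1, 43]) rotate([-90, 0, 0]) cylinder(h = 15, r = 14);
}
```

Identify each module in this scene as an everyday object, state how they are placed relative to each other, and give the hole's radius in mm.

A is an open box. The open box has a circular hole through its front wall. The hole's radius is 14 mm.

The subtracted cylinder has r = 14 mm.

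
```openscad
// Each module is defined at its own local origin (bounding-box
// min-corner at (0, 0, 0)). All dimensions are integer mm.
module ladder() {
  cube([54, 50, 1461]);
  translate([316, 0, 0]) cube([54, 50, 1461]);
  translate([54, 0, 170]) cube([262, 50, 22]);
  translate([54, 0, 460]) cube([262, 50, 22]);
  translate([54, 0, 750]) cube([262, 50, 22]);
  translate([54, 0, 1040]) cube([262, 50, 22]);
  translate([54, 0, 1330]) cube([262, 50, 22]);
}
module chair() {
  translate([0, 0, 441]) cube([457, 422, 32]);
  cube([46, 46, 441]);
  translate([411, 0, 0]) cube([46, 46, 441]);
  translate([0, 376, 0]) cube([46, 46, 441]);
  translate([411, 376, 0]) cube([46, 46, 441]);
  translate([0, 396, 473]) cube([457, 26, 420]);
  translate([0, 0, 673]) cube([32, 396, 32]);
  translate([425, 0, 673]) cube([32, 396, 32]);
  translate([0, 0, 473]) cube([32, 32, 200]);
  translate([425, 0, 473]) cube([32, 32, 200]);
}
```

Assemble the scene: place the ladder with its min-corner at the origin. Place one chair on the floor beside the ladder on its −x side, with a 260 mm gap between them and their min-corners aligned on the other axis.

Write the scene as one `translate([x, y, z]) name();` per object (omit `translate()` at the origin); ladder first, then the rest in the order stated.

ladder();
translate([-717, 0, 0]) chair();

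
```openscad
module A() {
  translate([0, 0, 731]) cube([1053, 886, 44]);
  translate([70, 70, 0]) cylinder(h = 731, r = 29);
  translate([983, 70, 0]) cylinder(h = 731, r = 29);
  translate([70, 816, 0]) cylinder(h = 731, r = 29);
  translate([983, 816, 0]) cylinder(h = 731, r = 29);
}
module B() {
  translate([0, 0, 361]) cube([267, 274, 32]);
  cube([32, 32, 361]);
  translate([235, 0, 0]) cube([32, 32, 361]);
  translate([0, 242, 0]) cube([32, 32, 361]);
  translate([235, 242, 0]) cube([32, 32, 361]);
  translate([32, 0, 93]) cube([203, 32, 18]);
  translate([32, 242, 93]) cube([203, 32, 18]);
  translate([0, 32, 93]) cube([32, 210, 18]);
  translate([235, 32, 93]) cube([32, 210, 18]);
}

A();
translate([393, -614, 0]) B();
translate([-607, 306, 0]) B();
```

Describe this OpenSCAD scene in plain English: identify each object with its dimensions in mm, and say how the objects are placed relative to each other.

A is a rectangular dining table. The top is 1053×886×44 mm with its upper surface at z = 775 mm. It stands on four round legs of 58 mm diameter, each leg's bounding box inset 41 mm from the nearest pair of top edges, running from the floor to the underside of the top.

B is a four-legged stool. The seat is a 267×274×32 mm slab whose top surface is at z = 393 mm; four square legs, each 32×32 mm in cross-section, run from the floor (z = 0) to the underside of the seat, each flush with a corner of the seat. Four stretchers, 32 mm wide and 18 mm tall, connect adjacent legs with their undersides at z = 93 mm, each running between the inner faces of the legs it joins and aligned with the legs' outer faces on the other axis.

Two stools sit around the table at the −y, −x sides.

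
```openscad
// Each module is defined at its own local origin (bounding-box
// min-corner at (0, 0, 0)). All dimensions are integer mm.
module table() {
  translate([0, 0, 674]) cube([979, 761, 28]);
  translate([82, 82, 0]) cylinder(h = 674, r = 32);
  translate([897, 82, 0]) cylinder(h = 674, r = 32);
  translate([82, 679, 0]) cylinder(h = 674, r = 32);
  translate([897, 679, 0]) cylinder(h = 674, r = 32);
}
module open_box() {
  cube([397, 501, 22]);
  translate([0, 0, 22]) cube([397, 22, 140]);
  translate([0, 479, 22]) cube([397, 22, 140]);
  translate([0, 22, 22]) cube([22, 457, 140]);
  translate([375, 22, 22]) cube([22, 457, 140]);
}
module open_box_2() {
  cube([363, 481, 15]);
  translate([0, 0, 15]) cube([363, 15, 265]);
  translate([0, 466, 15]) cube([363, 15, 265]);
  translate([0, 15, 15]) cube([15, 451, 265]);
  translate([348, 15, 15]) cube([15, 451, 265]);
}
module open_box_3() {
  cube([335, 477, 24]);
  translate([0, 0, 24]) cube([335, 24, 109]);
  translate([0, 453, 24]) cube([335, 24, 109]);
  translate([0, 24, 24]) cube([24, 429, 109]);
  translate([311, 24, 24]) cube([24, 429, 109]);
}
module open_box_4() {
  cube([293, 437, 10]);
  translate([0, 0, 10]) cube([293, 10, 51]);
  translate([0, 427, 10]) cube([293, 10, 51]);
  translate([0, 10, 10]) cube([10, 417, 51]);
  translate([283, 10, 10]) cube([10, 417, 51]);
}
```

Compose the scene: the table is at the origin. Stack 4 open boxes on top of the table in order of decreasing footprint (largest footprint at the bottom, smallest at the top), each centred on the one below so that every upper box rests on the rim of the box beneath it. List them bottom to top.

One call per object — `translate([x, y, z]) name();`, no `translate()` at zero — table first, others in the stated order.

table();
translate([291, 130, 702]) open_box();
translate([308, 140, 864]) open_box_2();
translate([322, 142, 1144]) open_box_3();
translate([343, 162, 1277]) open_box_4();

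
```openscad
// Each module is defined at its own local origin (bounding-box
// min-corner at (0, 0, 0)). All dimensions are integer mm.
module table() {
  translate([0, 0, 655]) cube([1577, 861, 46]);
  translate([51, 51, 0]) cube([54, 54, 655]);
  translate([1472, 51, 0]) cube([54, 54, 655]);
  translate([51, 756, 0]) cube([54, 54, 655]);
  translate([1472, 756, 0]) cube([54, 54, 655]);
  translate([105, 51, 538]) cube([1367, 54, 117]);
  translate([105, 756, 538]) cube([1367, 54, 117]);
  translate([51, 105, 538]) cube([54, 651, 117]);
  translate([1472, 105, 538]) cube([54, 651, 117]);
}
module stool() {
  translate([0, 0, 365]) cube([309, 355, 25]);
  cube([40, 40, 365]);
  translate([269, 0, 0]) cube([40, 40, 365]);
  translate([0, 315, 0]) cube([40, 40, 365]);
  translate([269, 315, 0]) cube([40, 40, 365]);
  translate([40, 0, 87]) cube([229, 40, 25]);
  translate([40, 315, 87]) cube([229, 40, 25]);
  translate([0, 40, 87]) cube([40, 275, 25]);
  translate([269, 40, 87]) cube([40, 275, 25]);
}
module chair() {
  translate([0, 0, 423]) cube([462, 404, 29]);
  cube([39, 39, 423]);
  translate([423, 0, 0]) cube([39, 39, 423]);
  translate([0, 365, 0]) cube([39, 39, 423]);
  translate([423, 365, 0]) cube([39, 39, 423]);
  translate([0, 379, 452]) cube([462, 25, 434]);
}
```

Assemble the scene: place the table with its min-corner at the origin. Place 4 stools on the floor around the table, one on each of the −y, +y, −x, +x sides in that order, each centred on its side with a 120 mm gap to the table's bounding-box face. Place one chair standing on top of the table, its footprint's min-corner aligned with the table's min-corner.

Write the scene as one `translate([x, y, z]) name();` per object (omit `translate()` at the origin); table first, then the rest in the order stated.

table();
translate([634, -475, 0]) stool();
translate([634, 981, 0]) stool();
translate([-429, 253, 0]) stool();
translate([1697, 253, 0]) stool();
translate([0, 0, 701]) chair();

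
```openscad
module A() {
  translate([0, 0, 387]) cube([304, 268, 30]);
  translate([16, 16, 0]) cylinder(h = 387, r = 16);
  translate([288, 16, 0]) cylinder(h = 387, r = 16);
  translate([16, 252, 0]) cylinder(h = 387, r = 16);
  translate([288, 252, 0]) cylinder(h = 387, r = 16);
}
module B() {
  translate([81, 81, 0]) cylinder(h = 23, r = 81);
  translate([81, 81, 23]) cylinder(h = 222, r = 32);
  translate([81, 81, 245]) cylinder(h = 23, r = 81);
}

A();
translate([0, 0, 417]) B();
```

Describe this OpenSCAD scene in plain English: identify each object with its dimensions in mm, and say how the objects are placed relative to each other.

A is a four-legged stool. The seat is 304×268 mm, 30 mm thick, top at z = 417 mm. It stands on four round legs, each 32 mm in diameter, from z = 0 to the seat underside, each leg's axis is inset half a diameter from the nearest pair of seat edges (so the leg's bounding box is flush with the corner).

B is a spool: two coaxial disc flanges of radius 81 mm and thickness 23 mm, joined by a core cylinder of radius 32 mm and height 222 mm. The lower flange rests on z = 0 and the three cylinders share a vertical axis.

The spool is on top of the stool.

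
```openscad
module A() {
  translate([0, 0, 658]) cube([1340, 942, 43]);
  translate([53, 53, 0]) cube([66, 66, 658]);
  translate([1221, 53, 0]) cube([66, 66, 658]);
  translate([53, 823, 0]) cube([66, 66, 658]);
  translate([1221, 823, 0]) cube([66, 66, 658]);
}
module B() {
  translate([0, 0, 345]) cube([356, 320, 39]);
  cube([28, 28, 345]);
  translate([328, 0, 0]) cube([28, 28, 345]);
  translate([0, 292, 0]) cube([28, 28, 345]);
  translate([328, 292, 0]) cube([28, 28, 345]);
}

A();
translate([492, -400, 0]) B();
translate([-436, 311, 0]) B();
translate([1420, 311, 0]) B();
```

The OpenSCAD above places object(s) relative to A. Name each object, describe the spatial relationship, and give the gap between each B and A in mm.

A is a table. B is a stool. Three stools sit around the table at the −y, −x, +x sides. The gap between each stool and the table is 80 mm.

Each stool's nearest face is 80 mm from the table's bounding box.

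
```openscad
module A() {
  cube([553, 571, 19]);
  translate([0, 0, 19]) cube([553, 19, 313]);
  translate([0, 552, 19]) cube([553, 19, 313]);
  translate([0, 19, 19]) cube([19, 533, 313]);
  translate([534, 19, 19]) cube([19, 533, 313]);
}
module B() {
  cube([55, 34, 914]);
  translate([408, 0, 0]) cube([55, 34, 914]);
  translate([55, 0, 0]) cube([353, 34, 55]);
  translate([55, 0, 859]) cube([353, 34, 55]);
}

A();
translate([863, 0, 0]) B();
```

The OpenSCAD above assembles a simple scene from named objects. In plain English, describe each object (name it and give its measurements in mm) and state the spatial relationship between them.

A is an open-topped rectangular box: outside dimensions 553×571×332 mm, with a uniform wall and base thickness of 19 mm. The base is a full 553×571 slab on the floor; four walls sit on top of the base. The front and back walls (the −y and +y sides) span the full width; the two side walls fit between them.

B is a rectangular picture frame lying in the x–z plane (depth along y). The opening is 353 mm wide (x) by 804 mm tall (z), surrounded by a border 55 mm wide on all four sides. The frame is 34 mm deep and is made of two full-height vertical stiles with two horizontal rails fitted between them.

The picture frame is on the floor beside the open box on its +x side.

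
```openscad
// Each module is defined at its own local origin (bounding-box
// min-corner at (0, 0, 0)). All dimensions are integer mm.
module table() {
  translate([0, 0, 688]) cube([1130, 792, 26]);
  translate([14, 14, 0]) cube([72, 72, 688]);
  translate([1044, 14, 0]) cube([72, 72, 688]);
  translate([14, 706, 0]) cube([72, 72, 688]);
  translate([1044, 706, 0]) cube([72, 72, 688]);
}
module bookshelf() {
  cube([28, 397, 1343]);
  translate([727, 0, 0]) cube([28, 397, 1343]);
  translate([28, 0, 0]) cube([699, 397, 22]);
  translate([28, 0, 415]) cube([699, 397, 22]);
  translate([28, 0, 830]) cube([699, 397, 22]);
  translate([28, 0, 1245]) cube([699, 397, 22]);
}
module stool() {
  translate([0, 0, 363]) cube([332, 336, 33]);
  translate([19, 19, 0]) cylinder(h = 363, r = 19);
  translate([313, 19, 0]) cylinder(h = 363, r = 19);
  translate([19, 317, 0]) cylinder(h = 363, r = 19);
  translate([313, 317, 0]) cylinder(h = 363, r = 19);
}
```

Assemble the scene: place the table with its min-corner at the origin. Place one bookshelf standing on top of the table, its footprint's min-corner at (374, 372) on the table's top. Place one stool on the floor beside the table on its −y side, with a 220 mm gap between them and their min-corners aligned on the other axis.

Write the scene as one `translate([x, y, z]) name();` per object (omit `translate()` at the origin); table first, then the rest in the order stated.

table();
translate([374, 372, 714]) bookshelf();
translate([0, -556, 0]) stool();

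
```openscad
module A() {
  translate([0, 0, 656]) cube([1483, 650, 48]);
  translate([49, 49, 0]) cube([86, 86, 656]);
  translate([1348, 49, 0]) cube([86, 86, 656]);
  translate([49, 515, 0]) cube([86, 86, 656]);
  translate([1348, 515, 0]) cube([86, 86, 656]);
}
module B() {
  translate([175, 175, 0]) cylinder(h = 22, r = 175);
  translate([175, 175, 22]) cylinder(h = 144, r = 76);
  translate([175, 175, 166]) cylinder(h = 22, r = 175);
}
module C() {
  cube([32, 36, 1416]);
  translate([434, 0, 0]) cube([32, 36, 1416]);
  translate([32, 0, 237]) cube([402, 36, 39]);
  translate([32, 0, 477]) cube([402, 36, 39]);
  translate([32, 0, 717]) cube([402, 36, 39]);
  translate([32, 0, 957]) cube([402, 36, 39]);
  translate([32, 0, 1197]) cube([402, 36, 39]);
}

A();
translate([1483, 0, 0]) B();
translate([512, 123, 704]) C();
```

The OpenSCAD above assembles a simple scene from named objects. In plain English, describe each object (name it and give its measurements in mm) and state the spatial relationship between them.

A is a table: top 1483 mm (x) × 650 mm (y), 48 mm thick, upper face at z = 704 mm, on four 86×86 mm square legs, each inset 49 mm from the nearest pair of top edges, running from z = 0 to the bottom of the top.

B is a spool: two coaxial disc flanges of radius 175 mm and thickness 22 mm, joined by a core cylinder of radius 76 mm and height 144 mm. The lower flange rests on z = 0 and the three cylinders share a vertical axis.

C is a wooden ladder with two side rails of 32×36 mm section and 1416 mm height, set 466 mm apart overall. Between them run 5 rectangular rungs (36 mm deep, 39 mm thick), front faces flush with the rails' −y face. The bottom of the first rung is 237 mm above the floor and each subsequent rung is 240 mm higher than the one below.

The spool is against the table's +x side, with their −y faces flush. The ladder is on top of the table.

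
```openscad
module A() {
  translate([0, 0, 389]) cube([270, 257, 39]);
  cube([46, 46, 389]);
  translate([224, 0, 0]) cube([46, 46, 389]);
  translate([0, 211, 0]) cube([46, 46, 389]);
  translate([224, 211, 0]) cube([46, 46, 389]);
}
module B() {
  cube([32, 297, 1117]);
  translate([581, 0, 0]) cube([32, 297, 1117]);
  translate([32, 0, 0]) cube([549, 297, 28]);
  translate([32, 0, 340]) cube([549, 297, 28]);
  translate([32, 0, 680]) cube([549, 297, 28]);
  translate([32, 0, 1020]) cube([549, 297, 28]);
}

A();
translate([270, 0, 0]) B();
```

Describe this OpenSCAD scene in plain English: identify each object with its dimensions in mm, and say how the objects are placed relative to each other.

A is a four-legged stool. The seat is a 270×257×39 mm slab whose top surface is at z = 428 mm; four square legs, each 46×46 mm in cross-section, run from the floor (z = 0) to the underside of the seat, each flush with a corner of the seat.

B is a bookshelf 613 mm wide overall, 297 mm deep and 1117 mm tall. The two sides are 32 mm thick vertical panels. 4 horizontal shelves of 28 mm thickness span between the inner faces of the sides; the lowest shelf sits on the floor and shelves are stacked with a clear vertical gap of 312 mm between each pair.

The bookshelf is against the stool's +x side, with their −y faces flush.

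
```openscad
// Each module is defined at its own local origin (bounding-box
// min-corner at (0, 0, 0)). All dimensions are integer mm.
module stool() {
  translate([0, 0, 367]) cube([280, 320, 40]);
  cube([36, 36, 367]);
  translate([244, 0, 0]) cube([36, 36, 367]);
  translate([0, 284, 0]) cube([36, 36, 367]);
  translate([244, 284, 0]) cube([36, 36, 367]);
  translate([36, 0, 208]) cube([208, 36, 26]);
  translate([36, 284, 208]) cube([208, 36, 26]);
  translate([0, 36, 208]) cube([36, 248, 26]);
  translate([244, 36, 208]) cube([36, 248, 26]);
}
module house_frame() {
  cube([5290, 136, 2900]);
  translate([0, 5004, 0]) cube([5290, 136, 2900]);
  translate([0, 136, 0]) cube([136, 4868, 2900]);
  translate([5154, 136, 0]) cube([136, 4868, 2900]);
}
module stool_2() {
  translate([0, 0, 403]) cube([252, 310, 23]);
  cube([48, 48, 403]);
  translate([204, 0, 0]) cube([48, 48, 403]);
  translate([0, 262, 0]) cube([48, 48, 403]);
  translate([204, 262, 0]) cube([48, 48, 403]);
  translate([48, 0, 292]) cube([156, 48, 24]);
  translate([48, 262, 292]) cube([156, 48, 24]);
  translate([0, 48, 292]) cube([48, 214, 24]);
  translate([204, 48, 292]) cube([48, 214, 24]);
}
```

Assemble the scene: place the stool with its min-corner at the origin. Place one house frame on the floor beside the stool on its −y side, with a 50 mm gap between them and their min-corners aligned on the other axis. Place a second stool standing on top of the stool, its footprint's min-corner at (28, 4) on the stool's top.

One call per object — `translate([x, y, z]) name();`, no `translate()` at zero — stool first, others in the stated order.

stool();
translate([0, -5190, 0]) house_frame();
translate([28, 4, 407]) stool_2();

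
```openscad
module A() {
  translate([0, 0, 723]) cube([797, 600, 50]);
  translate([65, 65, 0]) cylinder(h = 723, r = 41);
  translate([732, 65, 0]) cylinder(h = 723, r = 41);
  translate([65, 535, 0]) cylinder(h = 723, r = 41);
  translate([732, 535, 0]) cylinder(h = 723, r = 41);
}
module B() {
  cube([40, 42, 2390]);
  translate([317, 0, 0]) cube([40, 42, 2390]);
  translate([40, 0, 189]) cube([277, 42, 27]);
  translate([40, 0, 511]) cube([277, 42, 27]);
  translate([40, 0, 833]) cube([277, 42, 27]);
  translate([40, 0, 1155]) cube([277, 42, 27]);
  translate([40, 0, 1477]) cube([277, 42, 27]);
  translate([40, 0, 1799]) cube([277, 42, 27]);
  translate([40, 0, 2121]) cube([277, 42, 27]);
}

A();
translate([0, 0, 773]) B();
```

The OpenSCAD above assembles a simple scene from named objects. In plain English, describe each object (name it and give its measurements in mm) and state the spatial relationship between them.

A is a table: top 797 mm (x) × 600 mm (y), 50 mm thick, upper face at z = 773 mm, on four round legs of 82 mm diameter, each leg's bounding box inset 24 mm from the nearest pair of top edges, running from z = 0 to the bottom of the top.

B is a straight ladder. Two 40×42 mm vertical rails, 2390 mm tall, stand 357 mm apart (outside-to-outside) with their front faces coplanar on the −y side. 7 rungs, each 42 mm deep and 27 mm tall, span between the inner faces of the rails, front faces flush with the rails. The lowest rung's underside is at z = 189 mm and rungs are spaced 322 mm apart (underside to underside).

The ladder is on top of the table.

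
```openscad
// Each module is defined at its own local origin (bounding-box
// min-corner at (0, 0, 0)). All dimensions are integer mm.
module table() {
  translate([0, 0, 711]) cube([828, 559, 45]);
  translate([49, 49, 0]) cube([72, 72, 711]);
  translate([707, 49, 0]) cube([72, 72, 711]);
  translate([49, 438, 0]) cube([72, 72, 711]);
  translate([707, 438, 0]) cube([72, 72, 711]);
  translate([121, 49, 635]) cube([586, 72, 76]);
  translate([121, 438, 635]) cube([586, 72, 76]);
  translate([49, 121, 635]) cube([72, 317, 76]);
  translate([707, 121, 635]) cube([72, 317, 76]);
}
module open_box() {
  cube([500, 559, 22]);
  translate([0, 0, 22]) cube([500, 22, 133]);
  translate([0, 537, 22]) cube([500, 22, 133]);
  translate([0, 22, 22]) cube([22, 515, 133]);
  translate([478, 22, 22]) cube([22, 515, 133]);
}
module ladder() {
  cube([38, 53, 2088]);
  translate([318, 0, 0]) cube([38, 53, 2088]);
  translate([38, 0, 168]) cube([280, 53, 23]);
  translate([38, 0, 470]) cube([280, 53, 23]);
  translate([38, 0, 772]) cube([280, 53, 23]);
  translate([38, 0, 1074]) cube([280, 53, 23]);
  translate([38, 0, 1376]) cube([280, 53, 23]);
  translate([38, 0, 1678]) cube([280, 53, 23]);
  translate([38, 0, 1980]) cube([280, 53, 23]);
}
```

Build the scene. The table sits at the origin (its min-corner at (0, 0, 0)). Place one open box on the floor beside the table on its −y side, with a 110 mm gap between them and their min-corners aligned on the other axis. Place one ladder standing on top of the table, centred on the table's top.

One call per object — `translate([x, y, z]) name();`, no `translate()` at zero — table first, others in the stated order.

table();
translate([0, -669, 0]) open_box();
translate([236, 253, 756]) ladder();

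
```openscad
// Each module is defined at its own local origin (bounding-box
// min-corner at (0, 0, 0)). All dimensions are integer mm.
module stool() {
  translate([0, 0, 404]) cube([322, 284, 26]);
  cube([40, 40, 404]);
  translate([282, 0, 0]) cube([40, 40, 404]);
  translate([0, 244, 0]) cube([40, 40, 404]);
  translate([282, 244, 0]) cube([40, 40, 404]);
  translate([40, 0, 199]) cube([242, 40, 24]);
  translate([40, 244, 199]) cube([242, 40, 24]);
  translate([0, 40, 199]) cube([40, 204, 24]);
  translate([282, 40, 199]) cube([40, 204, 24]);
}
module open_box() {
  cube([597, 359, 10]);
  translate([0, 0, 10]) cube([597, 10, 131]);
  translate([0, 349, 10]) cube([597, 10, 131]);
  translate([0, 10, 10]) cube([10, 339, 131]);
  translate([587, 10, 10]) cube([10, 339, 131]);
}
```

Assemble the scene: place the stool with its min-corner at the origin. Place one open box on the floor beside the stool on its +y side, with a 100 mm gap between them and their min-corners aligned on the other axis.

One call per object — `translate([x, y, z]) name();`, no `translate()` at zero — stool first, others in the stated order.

stool();
translate([0, 384, 0]) open_box();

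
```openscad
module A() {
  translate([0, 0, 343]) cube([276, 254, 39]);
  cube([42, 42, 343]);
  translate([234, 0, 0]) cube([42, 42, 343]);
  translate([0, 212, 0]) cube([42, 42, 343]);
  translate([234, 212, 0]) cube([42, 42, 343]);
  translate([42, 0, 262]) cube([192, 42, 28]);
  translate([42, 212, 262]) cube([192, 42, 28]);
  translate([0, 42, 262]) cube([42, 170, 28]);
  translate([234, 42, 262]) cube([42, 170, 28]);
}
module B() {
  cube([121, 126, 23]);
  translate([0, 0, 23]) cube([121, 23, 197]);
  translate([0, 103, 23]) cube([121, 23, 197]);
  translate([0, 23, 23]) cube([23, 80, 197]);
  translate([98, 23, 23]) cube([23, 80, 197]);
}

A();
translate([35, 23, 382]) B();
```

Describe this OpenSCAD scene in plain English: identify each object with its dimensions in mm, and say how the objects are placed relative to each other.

A is a four-legged stool. The seat is 276×254 mm, 39 mm thick, top at z = 382 mm. It stands on four square legs, each 42×42 mm in cross-section, from z = 0 to the seat underside, each flush with a corner of the seat. Four stretchers, 42 mm wide and 28 mm tall, connect adjacent legs with their undersides at z = 262 mm, each running between the inner faces of the legs it joins and aligned with the legs' outer faces on the other axis.

B is an open-topped rectangular box: outside dimensions 121×126×220 mm, with a uniform wall and base thickness of 23 mm. The base is a full 121×126 slab on the floor; four walls sit on top of the base. The front and back walls (the −y and +y sides) span the full width; the two side walls fit between them.

The open box is on top of the stool.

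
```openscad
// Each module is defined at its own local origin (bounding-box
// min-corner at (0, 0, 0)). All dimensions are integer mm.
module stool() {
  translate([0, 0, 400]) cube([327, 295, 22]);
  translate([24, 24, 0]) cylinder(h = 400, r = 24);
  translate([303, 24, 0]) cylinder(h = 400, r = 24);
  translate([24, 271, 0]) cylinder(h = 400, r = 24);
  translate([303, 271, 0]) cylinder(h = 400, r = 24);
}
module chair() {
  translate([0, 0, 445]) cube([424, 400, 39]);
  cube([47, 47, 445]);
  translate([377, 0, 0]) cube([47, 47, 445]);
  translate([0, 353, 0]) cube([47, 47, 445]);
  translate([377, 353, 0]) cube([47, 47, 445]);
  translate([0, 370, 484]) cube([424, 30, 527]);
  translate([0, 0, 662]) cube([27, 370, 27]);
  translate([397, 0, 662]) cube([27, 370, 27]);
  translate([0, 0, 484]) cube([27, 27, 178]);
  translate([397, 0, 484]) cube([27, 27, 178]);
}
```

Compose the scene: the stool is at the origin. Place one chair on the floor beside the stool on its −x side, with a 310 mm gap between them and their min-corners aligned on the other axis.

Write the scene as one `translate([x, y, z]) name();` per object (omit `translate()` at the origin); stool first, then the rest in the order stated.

stool();
translate([-734, 0, 0]) chair();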